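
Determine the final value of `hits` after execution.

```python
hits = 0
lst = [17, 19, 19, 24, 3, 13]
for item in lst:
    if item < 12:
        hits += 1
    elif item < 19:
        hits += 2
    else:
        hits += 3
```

Let's trace through this code step by step.

Initialize: hits = 0
Initialize: lst = [17, 19, 19, 24, 3, 13]
Entering loop: for item in lst:

After execution: hits = 14
14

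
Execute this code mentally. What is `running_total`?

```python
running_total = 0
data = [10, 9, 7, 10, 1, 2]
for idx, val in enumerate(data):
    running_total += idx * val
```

Let's trace through this code step by step.

Initialize: running_total = 0
Initialize: data = [10, 9, 7, 10, 1, 2]
Entering loop: for idx, val in enumerate(data):

After execution: running_total = 67
67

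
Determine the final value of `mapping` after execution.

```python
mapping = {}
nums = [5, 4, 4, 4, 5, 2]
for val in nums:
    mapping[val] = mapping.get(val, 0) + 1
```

Let's trace through this code step by step.

Initialize: mapping = {}
Initialize: nums = [5, 4, 4, 4, 5, 2]
Entering loop: for val in nums:

After execution: mapping = {5: 2, 4: 3, 2: 1}
{5: 2, 4: 3, 2: 1}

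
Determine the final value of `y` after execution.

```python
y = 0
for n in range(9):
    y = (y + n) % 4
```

Let's trace through this code step by step.

Initialize: y = 0
Entering loop: for n in range(9):

After execution: y = 0
0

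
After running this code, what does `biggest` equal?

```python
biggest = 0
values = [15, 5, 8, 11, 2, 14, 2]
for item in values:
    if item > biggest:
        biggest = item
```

Let's trace through this code step by step.

Initialize: biggest = 0
Initialize: values = [15, 5, 8, 11, 2, 14, 2]
Entering loop: for item in values:

After execution: biggest = 15
15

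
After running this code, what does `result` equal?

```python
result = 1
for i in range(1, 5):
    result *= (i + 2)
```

Let's trace through this code step by step.

Initialize: result = 1
Entering loop: for i in range(1, 5):

After execution: result = 360
360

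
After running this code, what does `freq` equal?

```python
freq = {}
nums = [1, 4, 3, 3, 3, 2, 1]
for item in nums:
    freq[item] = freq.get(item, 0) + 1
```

Let's trace through this code step by step.

Initialize: freq = {}
Initialize: nums = [1, 4, 3, 3, 3, 2, 1]
Entering loop: for item in nums:

After execution: freq = {1: 2, 4: 1, 3: 3, 2: 1}
{1: 2, 4: 1, 3: 3, 2: 1}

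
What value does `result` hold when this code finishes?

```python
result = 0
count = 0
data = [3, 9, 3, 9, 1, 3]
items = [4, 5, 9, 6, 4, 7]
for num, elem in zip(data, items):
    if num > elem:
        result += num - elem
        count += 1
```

Let's trace through this code step by step.

Initialize: result = 0
Initialize: count = 0
Initialize: data = [3, 9, 3, 9, 1, 3]
Initialize: items = [4, 5, 9, 6, 4, 7]
Entering loop: for num, elem in zip(data, items):

After execution: result = 7
7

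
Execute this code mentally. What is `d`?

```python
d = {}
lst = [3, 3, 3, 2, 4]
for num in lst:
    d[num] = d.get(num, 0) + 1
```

Let's trace through this code step by step.

Initialize: d = {}
Initialize: lst = [3, 3, 3, 2, 4]
Entering loop: for num in lst:

After execution: d = {3: 3, 2: 1, 4: 1}
{3: 3, 2: 1, 4: 1}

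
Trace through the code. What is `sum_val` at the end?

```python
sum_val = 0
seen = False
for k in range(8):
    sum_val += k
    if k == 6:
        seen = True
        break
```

Let's trace through this code step by step.

Initialize: sum_val = 0
Initialize: seen = False
Entering loop: for k in range(8):

After execution: sum_val = 21
21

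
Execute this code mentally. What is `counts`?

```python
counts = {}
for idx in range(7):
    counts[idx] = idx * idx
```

Let's trace through this code step by step.

Initialize: counts = {}
Entering loop: for idx in range(7):

After execution: counts = {0: 0, 1: 1, 2: 4, 3: 9, 4: 16, 5: 25, 6: 36}
{0: 0, 1: 1, 2: 4, 3: 9, 4: 16, 5: 25, 6: 36}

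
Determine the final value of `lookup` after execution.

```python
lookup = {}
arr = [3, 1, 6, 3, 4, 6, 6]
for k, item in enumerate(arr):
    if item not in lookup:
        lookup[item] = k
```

Let's trace through this code step by step.

Initialize: lookup = {}
Initialize: arr = [3, 1, 6, 3, 4, 6, 6]
Entering loop: for k, item in enumerate(arr):

After execution: lookup = {3: 0, 1: 1, 6: 2, 4: 4}
{3: 0, 1: 1, 6: 2, 4: 4}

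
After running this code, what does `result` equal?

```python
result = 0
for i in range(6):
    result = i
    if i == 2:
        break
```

Let's trace through this code step by step.

Initialize: result = 0
Entering loop: for i in range(6):

After execution: result = 2
2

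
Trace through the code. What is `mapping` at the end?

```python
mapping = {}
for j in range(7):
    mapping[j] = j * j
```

Let's trace through this code step by step.

Initialize: mapping = {}
Entering loop: for j in range(7):

After execution: mapping = {0: 0, 1: 1, 2: 4, 3: 9, 4: 16, 5: 25, 6: 36}
{0: 0, 1: 1, 2: 4, 3: 9, 4: 16, 5: 25, 6: 36}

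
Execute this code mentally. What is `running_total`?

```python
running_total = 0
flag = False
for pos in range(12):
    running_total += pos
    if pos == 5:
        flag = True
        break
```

Let's trace through this code step by step.

Initialize: running_total = 0
Initialize: flag = False
Entering loop: for pos in range(12):

After execution: running_total = 15
15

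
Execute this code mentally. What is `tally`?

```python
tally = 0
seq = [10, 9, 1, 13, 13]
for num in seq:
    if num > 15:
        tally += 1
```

Let's trace through this code step by step.

Initialize: tally = 0
Initialize: seq = [10, 9, 1, 13, 13]
Entering loop: for num in seq:

After execution: tally = 0
0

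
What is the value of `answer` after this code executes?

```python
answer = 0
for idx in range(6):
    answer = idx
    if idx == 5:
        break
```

Let's trace through this code step by step.

Initialize: answer = 0
Entering loop: for idx in range(6):

After execution: answer = 5
5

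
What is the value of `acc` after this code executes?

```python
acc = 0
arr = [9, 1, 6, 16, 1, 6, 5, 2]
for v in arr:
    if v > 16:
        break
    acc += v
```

Let's trace through this code step by step.

Initialize: acc = 0
Initialize: arr = [9, 1, 6, 16, 1, 6, 5, 2]
Entering loop: for v in arr:

After execution: acc = 46
46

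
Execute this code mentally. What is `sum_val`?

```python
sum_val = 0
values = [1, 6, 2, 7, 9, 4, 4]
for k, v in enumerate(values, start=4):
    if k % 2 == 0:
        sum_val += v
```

Let's trace through this code step by step.

Initialize: sum_val = 0
Initialize: values = [1, 6, 2, 7, 9, 4, 4]
Entering loop: for k, v in enumerate(values, start=4):

After execution: sum_val = 16
16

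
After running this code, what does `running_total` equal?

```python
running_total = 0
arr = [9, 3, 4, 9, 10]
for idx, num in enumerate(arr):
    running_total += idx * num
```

Let's trace through this code step by step.

Initialize: running_total = 0
Initialize: arr = [9, 3, 4, 9, 10]
Entering loop: for idx, num in enumerate(arr):

After execution: running_total = 78
78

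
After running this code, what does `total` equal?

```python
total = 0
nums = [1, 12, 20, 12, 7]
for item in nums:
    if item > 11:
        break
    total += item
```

Let's trace through this code step by step.

Initialize: total = 0
Initialize: nums = [1, 12, 20, 12, 7]
Entering loop: for item in nums:

After execution: total = 1
1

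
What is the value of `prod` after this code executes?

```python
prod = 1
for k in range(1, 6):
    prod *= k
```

Let's trace through this code step by step.

Initialize: prod = 1
Entering loop: for k in range(1, 6):

After execution: prod = 120
120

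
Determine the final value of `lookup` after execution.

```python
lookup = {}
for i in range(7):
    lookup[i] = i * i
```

Let's trace through this code step by step.

Initialize: lookup = {}
Entering loop: for i in range(7):

After execution: lookup = {0: 0, 1: 1, 2: 4, 3: 9, 4: 16, 5: 25, 6: 36}
{0: 0, 1: 1, 2: 4, 3: 9, 4: 16, 5: 25, 6: 36}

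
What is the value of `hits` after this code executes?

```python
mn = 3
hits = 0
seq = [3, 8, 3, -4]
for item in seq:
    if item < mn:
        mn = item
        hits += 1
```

Let's trace through this code step by step.

Initialize: mn = 3
Initialize: hits = 0
Initialize: seq = [3, 8, 3, -4]
Entering loop: for item in seq:

After execution: hits = 1
1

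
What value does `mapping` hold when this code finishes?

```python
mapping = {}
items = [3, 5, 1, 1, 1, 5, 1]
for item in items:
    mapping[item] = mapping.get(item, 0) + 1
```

Let's trace through this code step by step.

Initialize: mapping = {}
Initialize: items = [3, 5, 1, 1, 1, 5, 1]
Entering loop: for item in items:

After execution: mapping = {3: 1, 5: 2, 1: 4}
{3: 1, 5: 2, 1: 4}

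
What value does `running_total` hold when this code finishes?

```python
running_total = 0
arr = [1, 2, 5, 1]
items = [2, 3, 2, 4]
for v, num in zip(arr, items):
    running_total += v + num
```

Let's trace through this code step by step.

Initialize: running_total = 0
Initialize: arr = [1, 2, 5, 1]
Initialize: items = [2, 3, 2, 4]
Entering loop: for v, num in zip(arr, items):

After execution: running_total = 20
20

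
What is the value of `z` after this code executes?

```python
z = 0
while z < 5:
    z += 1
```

Let's trace through this code step by step.

Initialize: z = 0
Entering loop: while z < 5:

After execution: z = 5
5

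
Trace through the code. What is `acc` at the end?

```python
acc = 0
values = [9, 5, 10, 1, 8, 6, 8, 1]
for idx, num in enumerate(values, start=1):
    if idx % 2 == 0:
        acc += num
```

Let's trace through this code step by step.

Initialize: acc = 0
Initialize: values = [9, 5, 10, 1, 8, 6, 8, 1]
Entering loop: for idx, num in enumerate(values, start=1):

After execution: acc = 13
13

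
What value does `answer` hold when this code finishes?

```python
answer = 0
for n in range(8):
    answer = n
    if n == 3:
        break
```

Let's trace through this code step by step.

Initialize: answer = 0
Entering loop: for n in range(8):

After execution: answer = 3
3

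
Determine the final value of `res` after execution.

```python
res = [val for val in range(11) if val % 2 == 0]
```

Let's trace through this code step by step.

Initialize: res = [val for val in range(11) if val % 2 == 0]

After execution: res = [0, 2, 4, 6, 8, 10]
[0, 2, 4, 6, 8, 10]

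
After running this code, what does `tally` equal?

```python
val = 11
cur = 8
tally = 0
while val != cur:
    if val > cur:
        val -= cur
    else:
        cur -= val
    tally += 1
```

Let's trace through this code step by step.

Initialize: val = 11
Initialize: cur = 8
Initialize: tally = 0
Entering loop: while val != cur:

After execution: tally = 5
5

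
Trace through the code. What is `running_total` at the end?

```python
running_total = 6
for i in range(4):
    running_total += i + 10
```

Let's trace through this code step by step.

Initialize: running_total = 6
Entering loop: for i in range(4):

After execution: running_total = 52
52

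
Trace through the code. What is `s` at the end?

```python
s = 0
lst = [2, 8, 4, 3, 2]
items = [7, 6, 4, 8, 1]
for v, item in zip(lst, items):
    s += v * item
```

Let's trace through this code step by step.

Initialize: s = 0
Initialize: lst = [2, 8, 4, 3, 2]
Initialize: items = [7, 6, 4, 8, 1]
Entering loop: for v, item in zip(lst, items):

After execution: s = 104
104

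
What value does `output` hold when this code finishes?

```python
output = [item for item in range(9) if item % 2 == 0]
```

Let's trace through this code step by step.

Initialize: output = [item for item in range(9) if item % 2 == 0]

After execution: output = [0, 2, 4, 6, 8]
[0, 2, 4, 6, 8]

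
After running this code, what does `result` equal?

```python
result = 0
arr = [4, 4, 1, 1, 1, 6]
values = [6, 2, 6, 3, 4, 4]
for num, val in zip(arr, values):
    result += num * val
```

Let's trace through this code step by step.

Initialize: result = 0
Initialize: arr = [4, 4, 1, 1, 1, 6]
Initialize: values = [6, 2, 6, 3, 4, 4]
Entering loop: for num, val in zip(arr, values):

After execution: result = 69
69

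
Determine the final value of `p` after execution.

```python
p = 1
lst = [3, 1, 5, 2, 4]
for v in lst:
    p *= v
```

Let's trace through this code step by step.

Initialize: p = 1
Initialize: lst = [3, 1, 5, 2, 4]
Entering loop: for v in lst:

After execution: p = 120
120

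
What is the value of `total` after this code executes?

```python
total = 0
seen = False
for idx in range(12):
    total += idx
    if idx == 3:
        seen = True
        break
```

Let's trace through this code step by step.

Initialize: total = 0
Initialize: seen = False
Entering loop: for idx in range(12):

After execution: total = 6
6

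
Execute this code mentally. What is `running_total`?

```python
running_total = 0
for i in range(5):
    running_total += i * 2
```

Let's trace through this code step by step.

Initialize: running_total = 0
Entering loop: for i in range(5):

After execution: running_total = 20
20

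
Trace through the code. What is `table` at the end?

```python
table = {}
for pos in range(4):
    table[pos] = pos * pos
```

Let's trace through this code step by step.

Initialize: table = {}
Entering loop: for pos in range(4):

After execution: table = {0: 0, 1: 1, 2: 4, 3: 9}
{0: 0, 1: 1, 2: 4, 3: 9}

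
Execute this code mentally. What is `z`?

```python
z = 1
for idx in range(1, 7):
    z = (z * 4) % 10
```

Let's trace through this code step by step.

Initialize: z = 1
Entering loop: for idx in range(1, 7):

After execution: z = 6
6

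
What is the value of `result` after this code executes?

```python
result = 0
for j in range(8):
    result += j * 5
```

Let's trace through this code step by step.

Initialize: result = 0
Entering loop: for j in range(8):

After execution: result = 140
140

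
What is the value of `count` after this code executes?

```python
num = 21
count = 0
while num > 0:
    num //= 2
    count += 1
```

Let's trace through this code step by step.

Initialize: num = 21
Initialize: count = 0
Entering loop: while num > 0:

After execution: count = 5
5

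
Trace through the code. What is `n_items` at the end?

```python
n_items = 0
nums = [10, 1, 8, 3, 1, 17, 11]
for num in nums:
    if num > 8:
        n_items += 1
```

Let's trace through this code step by step.

Initialize: n_items = 0
Initialize: nums = [10, 1, 8, 3, 1, 17, 11]
Entering loop: for num in nums:

After execution: n_items = 3
3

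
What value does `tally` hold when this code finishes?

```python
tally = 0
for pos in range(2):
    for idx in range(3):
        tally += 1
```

Let's trace through this code step by step.

Initialize: tally = 0
Entering loop: for pos in range(2):

After execution: tally = 6
6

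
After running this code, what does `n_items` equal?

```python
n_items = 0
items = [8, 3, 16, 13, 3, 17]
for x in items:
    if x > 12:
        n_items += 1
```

Let's trace through this code step by step.

Initialize: n_items = 0
Initialize: items = [8, 3, 16, 13, 3, 17]
Entering loop: for x in items:

After execution: n_items = 3
3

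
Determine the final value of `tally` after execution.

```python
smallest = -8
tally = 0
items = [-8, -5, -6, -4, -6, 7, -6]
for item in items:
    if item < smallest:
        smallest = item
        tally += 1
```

Let's trace through this code step by step.

Initialize: smallest = -8
Initialize: tally = 0
Initialize: items = [-8, -5, -6, -4, -6, 7, -6]
Entering loop: for item in items:

After execution: tally = 0
0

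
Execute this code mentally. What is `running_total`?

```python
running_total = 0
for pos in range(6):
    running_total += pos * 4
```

Let's trace through this code step by step.

Initialize: running_total = 0
Entering loop: for pos in range(6):

After execution: running_total = 60
60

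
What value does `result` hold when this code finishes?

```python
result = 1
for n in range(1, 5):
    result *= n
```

Let's trace through this code step by step.

Initialize: result = 1
Entering loop: for n in range(1, 5):

After execution: result = 24
24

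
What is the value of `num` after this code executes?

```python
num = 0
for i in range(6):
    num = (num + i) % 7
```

Let's trace through this code step by step.

Initialize: num = 0
Entering loop: for i in range(6):

After execution: num = 1
1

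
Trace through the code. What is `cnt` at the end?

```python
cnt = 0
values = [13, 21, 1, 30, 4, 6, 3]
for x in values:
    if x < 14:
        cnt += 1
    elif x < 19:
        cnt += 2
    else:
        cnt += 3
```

Let's trace through this code step by step.

Initialize: cnt = 0
Initialize: values = [13, 21, 1, 30, 4, 6, 3]
Entering loop: for x in values:

After execution: cnt = 11
11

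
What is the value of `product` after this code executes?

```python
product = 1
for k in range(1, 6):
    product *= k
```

Let's trace through this code step by step.

Initialize: product = 1
Entering loop: for k in range(1, 6):

After execution: product = 120
120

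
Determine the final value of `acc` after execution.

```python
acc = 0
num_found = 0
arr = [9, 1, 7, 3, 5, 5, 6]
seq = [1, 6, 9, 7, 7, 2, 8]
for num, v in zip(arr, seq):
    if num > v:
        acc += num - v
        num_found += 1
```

Let's trace through this code step by step.

Initialize: acc = 0
Initialize: num_found = 0
Initialize: arr = [9, 1, 7, 3, 5, 5, 6]
Initialize: seq = [1, 6, 9, 7, 7, 2, 8]
Entering loop: for num, v in zip(arr, seq):

After execution: acc = 11
11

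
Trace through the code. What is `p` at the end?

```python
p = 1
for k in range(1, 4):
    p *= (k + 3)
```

Let's trace through this code step by step.

Initialize: p = 1
Entering loop: for k in range(1, 4):

After execution: p = 120
120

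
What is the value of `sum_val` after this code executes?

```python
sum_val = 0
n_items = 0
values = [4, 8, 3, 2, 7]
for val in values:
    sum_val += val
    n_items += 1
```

Let's trace through this code step by step.

Initialize: sum_val = 0
Initialize: n_items = 0
Initialize: values = [4, 8, 3, 2, 7]
Entering loop: for val in values:

After execution: sum_val = 24
24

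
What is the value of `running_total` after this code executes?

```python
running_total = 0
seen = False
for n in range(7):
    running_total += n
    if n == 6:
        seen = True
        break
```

Let's trace through this code step by step.

Initialize: running_total = 0
Initialize: seen = False
Entering loop: for n in range(7):

After execution: running_total = 21
21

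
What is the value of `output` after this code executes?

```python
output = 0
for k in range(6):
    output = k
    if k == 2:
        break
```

Let's trace through this code step by step.

Initialize: output = 0
Entering loop: for k in range(6):

After execution: output = 2
2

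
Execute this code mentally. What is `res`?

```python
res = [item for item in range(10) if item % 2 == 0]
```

Let's trace through this code step by step.

Initialize: res = [item for item in range(10) if item % 2 == 0]

After execution: res = [0, 2, 4, 6, 8]
[0, 2, 4, 6, 8]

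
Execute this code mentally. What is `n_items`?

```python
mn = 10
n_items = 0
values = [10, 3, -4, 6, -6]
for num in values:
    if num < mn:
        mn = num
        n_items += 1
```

Let's trace through this code step by step.

Initialize: mn = 10
Initialize: n_items = 0
Initialize: values = [10, 3, -4, 6, -6]
Entering loop: for num in values:

After execution: n_items = 3
3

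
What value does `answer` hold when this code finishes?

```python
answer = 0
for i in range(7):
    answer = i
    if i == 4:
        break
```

Let's trace through this code step by step.

Initialize: answer = 0
Entering loop: for i in range(7):

After execution: answer = 4
4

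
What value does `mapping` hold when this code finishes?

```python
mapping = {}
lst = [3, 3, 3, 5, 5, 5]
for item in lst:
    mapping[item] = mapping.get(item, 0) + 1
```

Let's trace through this code step by step.

Initialize: mapping = {}
Initialize: lst = [3, 3, 3, 5, 5, 5]
Entering loop: for item in lst:

After execution: mapping = {3: 3, 5: 3}
{3: 3, 5: 3}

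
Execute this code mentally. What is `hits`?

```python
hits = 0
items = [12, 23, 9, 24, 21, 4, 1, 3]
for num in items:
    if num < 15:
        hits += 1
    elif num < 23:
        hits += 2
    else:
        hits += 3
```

Let's trace through this code step by step.

Initialize: hits = 0
Initialize: items = [12, 23, 9, 24, 21, 4, 1, 3]
Entering loop: for num in items:

After execution: hits = 13
13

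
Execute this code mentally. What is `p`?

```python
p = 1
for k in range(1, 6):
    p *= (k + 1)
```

Let's trace through this code step by step.

Initialize: p = 1
Entering loop: for k in range(1, 6):

After execution: p = 720
720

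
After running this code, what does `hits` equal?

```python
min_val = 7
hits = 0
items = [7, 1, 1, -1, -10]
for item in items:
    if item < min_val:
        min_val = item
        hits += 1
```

Let's trace through this code step by step.

Initialize: min_val = 7
Initialize: hits = 0
Initialize: items = [7, 1, 1, -1, -10]
Entering loop: for item in items:

After execution: hits = 3
3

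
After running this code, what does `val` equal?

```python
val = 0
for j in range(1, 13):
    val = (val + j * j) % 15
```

Let's trace through this code step by step.

Initialize: val = 0
Entering loop: for j in range(1, 13):

After execution: val = 5
5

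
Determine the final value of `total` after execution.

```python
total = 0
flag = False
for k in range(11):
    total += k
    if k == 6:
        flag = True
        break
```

Let's trace through this code step by step.

Initialize: total = 0
Initialize: flag = False
Entering loop: for k in range(11):

After execution: total = 21
21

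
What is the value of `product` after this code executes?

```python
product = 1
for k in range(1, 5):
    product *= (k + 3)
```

Let's trace through this code step by step.

Initialize: product = 1
Entering loop: for k in range(1, 5):

After execution: product = 840
840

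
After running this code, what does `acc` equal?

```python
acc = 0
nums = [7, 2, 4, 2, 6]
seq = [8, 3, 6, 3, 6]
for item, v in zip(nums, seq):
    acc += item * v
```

Let's trace through this code step by step.

Initialize: acc = 0
Initialize: nums = [7, 2, 4, 2, 6]
Initialize: seq = [8, 3, 6, 3, 6]
Entering loop: for item, v in zip(nums, seq):

After execution: acc = 128
128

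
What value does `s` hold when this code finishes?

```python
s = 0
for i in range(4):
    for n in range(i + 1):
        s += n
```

Let's trace through this code step by step.

Initialize: s = 0
Entering loop: for i in range(4):

After execution: s = 10
10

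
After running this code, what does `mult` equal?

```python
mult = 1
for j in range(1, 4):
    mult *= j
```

Let's trace through this code step by step.

Initialize: mult = 1
Entering loop: for j in range(1, 4):

After execution: mult = 6
6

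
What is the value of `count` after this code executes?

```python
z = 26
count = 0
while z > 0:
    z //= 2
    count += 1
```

Let's trace through this code step by step.

Initialize: z = 26
Initialize: count = 0
Entering loop: while z > 0:

After execution: count = 5
5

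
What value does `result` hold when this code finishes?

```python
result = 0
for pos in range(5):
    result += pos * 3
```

Let's trace through this code step by step.

Initialize: result = 0
Entering loop: for pos in range(5):

After execution: result = 30
30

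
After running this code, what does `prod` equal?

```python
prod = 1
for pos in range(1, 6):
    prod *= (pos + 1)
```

Let's trace through this code step by step.

Initialize: prod = 1
Entering loop: for pos in range(1, 6):

After execution: prod = 720
720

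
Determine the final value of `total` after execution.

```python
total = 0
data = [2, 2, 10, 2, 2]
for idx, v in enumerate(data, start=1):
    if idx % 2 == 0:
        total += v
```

Let's trace through this code step by step.

Initialize: total = 0
Initialize: data = [2, 2, 10, 2, 2]
Entering loop: for idx, v in enumerate(data, start=1):

After execution: total = 4
4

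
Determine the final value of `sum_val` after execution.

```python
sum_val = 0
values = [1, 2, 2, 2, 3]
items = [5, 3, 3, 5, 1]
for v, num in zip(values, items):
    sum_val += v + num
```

Let's trace through this code step by step.

Initialize: sum_val = 0
Initialize: values = [1, 2, 2, 2, 3]
Initialize: items = [5, 3, 3, 5, 1]
Entering loop: for v, num in zip(values, items):

After execution: sum_val = 27
27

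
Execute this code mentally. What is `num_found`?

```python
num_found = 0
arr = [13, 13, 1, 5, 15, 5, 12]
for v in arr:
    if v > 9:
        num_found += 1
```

Let's trace through this code step by step.

Initialize: num_found = 0
Initialize: arr = [13, 13, 1, 5, 15, 5, 12]
Entering loop: for v in arr:

After execution: num_found = 4
4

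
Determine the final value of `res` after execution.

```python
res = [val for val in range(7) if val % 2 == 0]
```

Let's trace through this code step by step.

Initialize: res = [val for val in range(7) if val % 2 == 0]

After execution: res = [0, 2, 4, 6]
[0, 2, 4, 6]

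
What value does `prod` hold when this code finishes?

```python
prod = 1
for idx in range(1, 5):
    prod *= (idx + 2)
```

Let's trace through this code step by step.

Initialize: prod = 1
Entering loop: for idx in range(1, 5):

After execution: prod = 360
360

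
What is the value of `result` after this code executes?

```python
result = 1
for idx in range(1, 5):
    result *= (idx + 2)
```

Let's trace through this code step by step.

Initialize: result = 1
Entering loop: for idx in range(1, 5):

After execution: result = 360
360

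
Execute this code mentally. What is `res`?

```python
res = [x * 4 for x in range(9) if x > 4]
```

Let's trace through this code step by step.

Initialize: res = [x * 4 for x in range(9) if x > 4]

After execution: res = [20, 24, 28, 32]
[20, 24, 28, 32]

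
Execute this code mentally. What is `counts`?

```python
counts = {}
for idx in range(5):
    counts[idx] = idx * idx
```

Let's trace through this code step by step.

Initialize: counts = {}
Entering loop: for idx in range(5):

After execution: counts = {0: 0, 1: 1, 2: 4, 3: 9, 4: 16}
{0: 0, 1: 1, 2: 4, 3: 9, 4: 16}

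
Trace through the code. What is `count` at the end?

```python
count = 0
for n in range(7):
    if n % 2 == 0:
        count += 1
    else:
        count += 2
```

Let's trace through this code step by step.

Initialize: count = 0
Entering loop: for n in range(7):

After execution: count = 10
10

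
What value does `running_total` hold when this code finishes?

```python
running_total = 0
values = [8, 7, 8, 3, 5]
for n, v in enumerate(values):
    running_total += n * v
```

Let's trace through this code step by step.

Initialize: running_total = 0
Initialize: values = [8, 7, 8, 3, 5]
Entering loop: for n, v in enumerate(values):

After execution: running_total = 52
52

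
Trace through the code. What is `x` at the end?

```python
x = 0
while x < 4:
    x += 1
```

Let's trace through this code step by step.

Initialize: x = 0
Entering loop: while x < 4:

After execution: x = 4
4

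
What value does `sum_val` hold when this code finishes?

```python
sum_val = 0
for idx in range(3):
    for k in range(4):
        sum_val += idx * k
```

Let's trace through this code step by step.

Initialize: sum_val = 0
Entering loop: for idx in range(3):

After execution: sum_val = 18
18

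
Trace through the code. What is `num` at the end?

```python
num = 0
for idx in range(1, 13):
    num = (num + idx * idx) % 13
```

Let's trace through this code step by step.

Initialize: num = 0
Entering loop: for idx in range(1, 13):

After execution: num = 0
0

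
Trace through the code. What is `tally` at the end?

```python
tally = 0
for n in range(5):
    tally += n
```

Let's trace through this code step by step.

Initialize: tally = 0
Entering loop: for n in range(5):

After execution: tally = 10
10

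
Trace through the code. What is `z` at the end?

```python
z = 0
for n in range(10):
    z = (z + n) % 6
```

Let's trace through this code step by step.

Initialize: z = 0
Entering loop: for n in range(10):

After execution: z = 3
3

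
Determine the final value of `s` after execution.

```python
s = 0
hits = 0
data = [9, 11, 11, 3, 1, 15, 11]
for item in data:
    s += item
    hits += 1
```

Let's trace through this code step by step.

Initialize: s = 0
Initialize: hits = 0
Initialize: data = [9, 11, 11, 3, 1, 15, 11]
Entering loop: for item in data:

After execution: s = 61
61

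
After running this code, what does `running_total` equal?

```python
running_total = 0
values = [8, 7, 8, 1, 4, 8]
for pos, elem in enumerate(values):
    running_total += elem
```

Let's trace through this code step by step.

Initialize: running_total = 0
Initialize: values = [8, 7, 8, 1, 4, 8]
Entering loop: for pos, elem in enumerate(values):

After execution: running_total = 36
36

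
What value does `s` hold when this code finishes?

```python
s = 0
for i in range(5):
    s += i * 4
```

Let's trace through this code step by step.

Initialize: s = 0
Entering loop: for i in range(5):

After execution: s = 40
40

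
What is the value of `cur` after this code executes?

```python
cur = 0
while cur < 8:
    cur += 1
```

Let's trace through this code step by step.

Initialize: cur = 0
Entering loop: while cur < 8:

After execution: cur = 8
8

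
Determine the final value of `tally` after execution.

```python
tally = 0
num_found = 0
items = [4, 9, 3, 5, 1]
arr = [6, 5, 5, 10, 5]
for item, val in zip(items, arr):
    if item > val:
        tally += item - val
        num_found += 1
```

Let's trace through this code step by step.

Initialize: tally = 0
Initialize: num_found = 0
Initialize: items = [4, 9, 3, 5, 1]
Initialize: arr = [6, 5, 5, 10, 5]
Entering loop: for item, val in zip(items, arr):

After execution: tally = 4
4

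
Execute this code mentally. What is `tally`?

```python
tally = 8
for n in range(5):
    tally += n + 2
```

Let's trace through this code step by step.

Initialize: tally = 8
Entering loop: for n in range(5):

After execution: tally = 28
28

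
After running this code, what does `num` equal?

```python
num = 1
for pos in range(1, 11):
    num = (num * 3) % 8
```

Let's trace through this code step by step.

Initialize: num = 1
Entering loop: for pos in range(1, 11):

After execution: num = 1
1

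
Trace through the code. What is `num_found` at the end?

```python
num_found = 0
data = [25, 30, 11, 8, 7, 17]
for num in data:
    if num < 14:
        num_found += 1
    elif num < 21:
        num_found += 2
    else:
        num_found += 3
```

Let's trace through this code step by step.

Initialize: num_found = 0
Initialize: data = [25, 30, 11, 8, 7, 17]
Entering loop: for num in data:

After execution: num_found = 11
11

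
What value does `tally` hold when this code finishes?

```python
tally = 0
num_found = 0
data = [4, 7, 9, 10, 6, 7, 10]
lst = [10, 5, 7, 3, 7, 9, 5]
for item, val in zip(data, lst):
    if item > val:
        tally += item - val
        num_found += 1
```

Let's trace through this code step by step.

Initialize: tally = 0
Initialize: num_found = 0
Initialize: data = [4, 7, 9, 10, 6, 7, 10]
Initialize: lst = [10, 5, 7, 3, 7, 9, 5]
Entering loop: for item, val in zip(data, lst):

After execution: tally = 16
16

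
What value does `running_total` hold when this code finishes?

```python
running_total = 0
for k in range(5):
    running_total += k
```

Let's trace through this code step by step.

Initialize: running_total = 0
Entering loop: for k in range(5):

After execution: running_total = 10
10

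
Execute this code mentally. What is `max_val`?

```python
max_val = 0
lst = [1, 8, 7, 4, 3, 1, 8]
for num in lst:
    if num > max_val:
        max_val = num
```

Let's trace through this code step by step.

Initialize: max_val = 0
Initialize: lst = [1, 8, 7, 4, 3, 1, 8]
Entering loop: for num in lst:

After execution: max_val = 8
8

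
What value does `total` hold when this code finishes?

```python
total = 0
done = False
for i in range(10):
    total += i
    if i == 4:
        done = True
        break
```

Let's trace through this code step by step.

Initialize: total = 0
Initialize: done = False
Entering loop: for i in range(10):

After execution: total = 10
10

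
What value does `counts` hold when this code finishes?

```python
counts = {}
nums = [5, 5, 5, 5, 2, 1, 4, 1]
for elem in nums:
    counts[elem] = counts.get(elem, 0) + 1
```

Let's trace through this code step by step.

Initialize: counts = {}
Initialize: nums = [5, 5, 5, 5, 2, 1, 4, 1]
Entering loop: for elem in nums:

After execution: counts = {5: 4, 2: 1, 1: 2, 4: 1}
{5: 4, 2: 1, 1: 2, 4: 1}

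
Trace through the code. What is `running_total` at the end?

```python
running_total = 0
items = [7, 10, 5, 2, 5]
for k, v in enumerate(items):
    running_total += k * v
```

Let's trace through this code step by step.

Initialize: running_total = 0
Initialize: items = [7, 10, 5, 2, 5]
Entering loop: for k, v in enumerate(items):

After execution: running_total = 46
46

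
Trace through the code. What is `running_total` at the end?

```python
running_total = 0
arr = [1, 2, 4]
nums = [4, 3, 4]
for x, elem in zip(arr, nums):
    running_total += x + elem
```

Let's trace through this code step by step.

Initialize: running_total = 0
Initialize: arr = [1, 2, 4]
Initialize: nums = [4, 3, 4]
Entering loop: for x, elem in zip(arr, nums):

After execution: running_total = 18
18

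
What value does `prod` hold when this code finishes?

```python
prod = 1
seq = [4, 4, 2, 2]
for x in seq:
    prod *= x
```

Let's trace through this code step by step.

Initialize: prod = 1
Initialize: seq = [4, 4, 2, 2]
Entering loop: for x in seq:

After execution: prod = 64
64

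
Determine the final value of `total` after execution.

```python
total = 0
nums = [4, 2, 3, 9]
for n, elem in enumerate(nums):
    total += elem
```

Let's trace through this code step by step.

Initialize: total = 0
Initialize: nums = [4, 2, 3, 9]
Entering loop: for n, elem in enumerate(nums):

After execution: total = 18
18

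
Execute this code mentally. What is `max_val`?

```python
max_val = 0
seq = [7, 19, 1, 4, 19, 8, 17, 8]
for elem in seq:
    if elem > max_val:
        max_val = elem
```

Let's trace through this code step by step.

Initialize: max_val = 0
Initialize: seq = [7, 19, 1, 4, 19, 8, 17, 8]
Entering loop: for elem in seq:

After execution: max_val = 19
19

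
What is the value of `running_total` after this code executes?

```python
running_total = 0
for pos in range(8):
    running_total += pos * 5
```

Let's trace through this code step by step.

Initialize: running_total = 0
Entering loop: for pos in range(8):

After execution: running_total = 140
140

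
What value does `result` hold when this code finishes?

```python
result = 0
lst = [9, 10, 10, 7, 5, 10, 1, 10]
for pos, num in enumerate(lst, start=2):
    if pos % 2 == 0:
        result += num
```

Let's trace through this code step by step.

Initialize: result = 0
Initialize: lst = [9, 10, 10, 7, 5, 10, 1, 10]
Entering loop: for pos, num in enumerate(lst, start=2):

After execution: result = 25
25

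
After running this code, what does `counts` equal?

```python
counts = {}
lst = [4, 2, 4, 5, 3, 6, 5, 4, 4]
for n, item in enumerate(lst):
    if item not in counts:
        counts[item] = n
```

Let's trace through this code step by step.

Initialize: counts = {}
Initialize: lst = [4, 2, 4, 5, 3, 6, 5, 4, 4]
Entering loop: for n, item in enumerate(lst):

After execution: counts = {4: 0, 2: 1, 5: 3, 3: 4, 6: 5}
{4: 0, 2: 1, 5: 3, 3: 4, 6: 5}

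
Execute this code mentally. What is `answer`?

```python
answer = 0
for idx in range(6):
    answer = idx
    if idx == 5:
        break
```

Let's trace through this code step by step.

Initialize: answer = 0
Entering loop: for idx in range(6):

After execution: answer = 5
5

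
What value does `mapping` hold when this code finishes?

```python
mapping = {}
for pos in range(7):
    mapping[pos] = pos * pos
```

Let's trace through this code step by step.

Initialize: mapping = {}
Entering loop: for pos in range(7):

After execution: mapping = {0: 0, 1: 1, 2: 4, 3: 9, 4: 16, 5: 25, 6: 36}
{0: 0, 1: 1, 2: 4, 3: 9, 4: 16, 5: 25, 6: 36}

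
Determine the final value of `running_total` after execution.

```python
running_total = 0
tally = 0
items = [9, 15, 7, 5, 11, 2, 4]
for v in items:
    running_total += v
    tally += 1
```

Let's trace through this code step by step.

Initialize: running_total = 0
Initialize: tally = 0
Initialize: items = [9, 15, 7, 5, 11, 2, 4]
Entering loop: for v in items:

After execution: running_total = 53
53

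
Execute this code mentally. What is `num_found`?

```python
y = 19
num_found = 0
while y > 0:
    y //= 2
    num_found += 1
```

Let's trace through this code step by step.

Initialize: y = 19
Initialize: num_found = 0
Entering loop: while y > 0:

After execution: num_found = 5
5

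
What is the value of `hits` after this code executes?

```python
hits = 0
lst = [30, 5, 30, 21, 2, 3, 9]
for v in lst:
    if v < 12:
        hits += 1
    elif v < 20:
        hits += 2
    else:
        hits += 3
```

Let's trace through this code step by step.

Initialize: hits = 0
Initialize: lst = [30, 5, 30, 21, 2, 3, 9]
Entering loop: for v in lst:

After execution: hits = 13
13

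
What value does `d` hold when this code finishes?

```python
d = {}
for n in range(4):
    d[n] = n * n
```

Let's trace through this code step by step.

Initialize: d = {}
Entering loop: for n in range(4):

After execution: d = {0: 0, 1: 1, 2: 4, 3: 9}
{0: 0, 1: 1, 2: 4, 3: 9}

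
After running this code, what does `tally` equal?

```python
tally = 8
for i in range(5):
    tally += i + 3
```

Let's trace through this code step by step.

Initialize: tally = 8
Entering loop: for i in range(5):

After execution: tally = 33
33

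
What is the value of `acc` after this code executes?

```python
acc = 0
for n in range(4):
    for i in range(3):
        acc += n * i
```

Let's trace through this code step by step.

Initialize: acc = 0
Entering loop: for n in range(4):

After execution: acc = 18
18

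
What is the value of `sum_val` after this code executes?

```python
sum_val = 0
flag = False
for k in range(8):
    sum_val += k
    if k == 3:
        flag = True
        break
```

Let's trace through this code step by step.

Initialize: sum_val = 0
Initialize: flag = False
Entering loop: for k in range(8):

After execution: sum_val = 6
6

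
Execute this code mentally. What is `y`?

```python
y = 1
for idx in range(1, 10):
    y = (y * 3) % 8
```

Let's trace through this code step by step.

Initialize: y = 1
Entering loop: for idx in range(1, 10):

After execution: y = 3
3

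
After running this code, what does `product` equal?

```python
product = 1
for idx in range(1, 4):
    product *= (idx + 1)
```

Let's trace through this code step by step.

Initialize: product = 1
Entering loop: for idx in range(1, 4):

After execution: product = 24
24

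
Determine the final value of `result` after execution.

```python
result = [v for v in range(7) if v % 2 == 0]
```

Let's trace through this code step by step.

Initialize: result = [v for v in range(7) if v % 2 == 0]

After execution: result = [0, 2, 4, 6]
[0, 2, 4, 6]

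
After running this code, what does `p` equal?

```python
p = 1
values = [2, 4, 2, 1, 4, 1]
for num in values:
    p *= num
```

Let's trace through this code step by step.

Initialize: p = 1
Initialize: values = [2, 4, 2, 1, 4, 1]
Entering loop: for num in values:

After execution: p = 64
64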